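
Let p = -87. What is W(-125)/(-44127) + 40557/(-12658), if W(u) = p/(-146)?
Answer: -21774273095/6795808053 ≈ -3.2041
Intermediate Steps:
W(u) = 87/146 (W(u) = -87/(-146) = -87*(-1/146) = 87/146)
W(-125)/(-44127) + 40557/(-12658) = (87/146)/(-44127) + 40557/(-12658) = (87/146)*(-1/44127) + 40557*(-1/12658) = -29/2147514 - 40557/12658 = -21774273095/6795808053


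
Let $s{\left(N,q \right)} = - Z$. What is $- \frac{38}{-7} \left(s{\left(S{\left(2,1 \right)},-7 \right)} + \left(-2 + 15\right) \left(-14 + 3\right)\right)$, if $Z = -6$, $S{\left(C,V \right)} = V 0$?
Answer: $- \frac{5206}{7} \approx -743.71$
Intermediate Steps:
$S{\left(C,V \right)} = 0$
$s{\left(N,q \right)} = 6$ ($s{\left(N,q \right)} = \left(-1\right) \left(-6\right) = 6$)
$- \frac{38}{-7} \left(s{\left(S{\left(2,1 \right)},-7 \right)} + \left(-2 + 15\right) \left(-14 + 3\right)\right) = - \frac{38}{-7} \left(6 + \left(-2 + 15\right) \left(-14 + 3\right)\right) = \left(-38\right) \left(- \frac{1}{7}\right) \left(6 + 13 \left(-11\right)\right) = \frac{38 \left(6 - 143\right)}{7} = \frac{38}{7} \left(-137\right) = - \frac{5206}{7}$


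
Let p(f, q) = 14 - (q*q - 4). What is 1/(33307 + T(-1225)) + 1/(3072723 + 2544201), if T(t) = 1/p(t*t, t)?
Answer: 353282341259/11697412117049898 ≈ 3.0202e-5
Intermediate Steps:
p(f, q) = 18 - q² (p(f, q) = 14 - (q² - 4) = 14 - (-4 + q²) = 14 + (4 - q²) = 18 - q²)
T(t) = 1/(18 - t²)
1/(33307 + T(-1225)) + 1/(3072723 + 2544201) = 1/(33307 - 1/(-18 + (-1225)²)) + 1/(3072723 + 2544201) = 1/(33307 - 1/(-18 + 1500625)) + 1/5616924 = 1/(33307 - 1/1500607) + 1/5616924 = 1/(49980717348/1500607) + 1/5616924 = 1500607/49980717348 + 1/5616924 = 353282341259/11697412117049898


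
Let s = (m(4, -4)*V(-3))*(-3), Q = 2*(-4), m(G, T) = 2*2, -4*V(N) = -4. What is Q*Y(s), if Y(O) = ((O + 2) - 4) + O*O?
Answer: -1040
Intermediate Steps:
V(N) = 1 (V(N) = -¼*(-4) = 1)
m(G, T) = 4
Q = -8
s = -12 (s = (4*1)*(-3) = 4*(-3) = -12)
Y(O) = -2 + O + O² (Y(O) = ((2 + O) - 4) + O² = (-2 + O) + O² = -2 + O + O²)
Q*Y(s) = -8*(-2 - 12 + (-12)²) = -8*(-2 - 12 + 144) = -8*130 = -1040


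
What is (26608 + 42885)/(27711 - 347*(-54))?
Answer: 69493/46449 ≈ 1.4961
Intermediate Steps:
(26608 + 42885)/(27711 - 347*(-54)) = 69493/(27711 + 18738) = 69493/46449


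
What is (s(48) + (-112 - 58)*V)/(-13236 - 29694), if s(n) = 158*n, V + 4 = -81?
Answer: -11017/21465 ≈ -0.51325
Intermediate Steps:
V = -85 (V = -4 - 81 = -85)
(s(48) + (-112 - 58)*V)/(-13236 - 29694) = (158*48 + (-112 - 58)*(-85))/(-13236 - 29694) = (7584 - 170*(-85))/(-42930) = (7584 + 14450)*(-1/42930) = 22034*(-1/42930) = -11017/21465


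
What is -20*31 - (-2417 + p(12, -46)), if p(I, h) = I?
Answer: 1785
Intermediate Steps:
-20*31 - (-2417 + p(12, -46)) = -20*31 - (-2417 + 12) = -620 - 1*(-2405) = -620 + 2405 = 1785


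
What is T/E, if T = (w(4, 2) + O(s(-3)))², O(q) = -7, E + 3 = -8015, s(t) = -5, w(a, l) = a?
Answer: -9/8018 ≈ -0.0011225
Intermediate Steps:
E = -8018 (E = -3 - 8015 = -8018)
T = 9 (T = (4 - 7)² = (-3)² = 9)
T/E = 9/(-8018) = 9*(-1/8018) = -9/8018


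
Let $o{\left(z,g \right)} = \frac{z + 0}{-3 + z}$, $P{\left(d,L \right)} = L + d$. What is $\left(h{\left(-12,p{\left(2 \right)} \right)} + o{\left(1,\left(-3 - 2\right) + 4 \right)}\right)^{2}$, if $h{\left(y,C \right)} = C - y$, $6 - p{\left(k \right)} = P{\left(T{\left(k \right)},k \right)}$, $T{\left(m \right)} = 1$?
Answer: $\frac{841}{4} \approx 210.25$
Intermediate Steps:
$p{\left(k \right)} = 5 - k$ ($p{\left(k \right)} = 6 - \left(k + 1\right) = 6 - \left(1 + k\right) = 5 - k$)
$o{\left(z,g \right)} = \frac{z}{-3 + z}$
$\left(h{\left(-12,p{\left(2 \right)} \right)} + o{\left(1,\left(-3 - 2\right) + 4 \right)}\right)^{2} = \left(\left(\left(5 - 2\right) - -12\right) + 1 \frac{1}{-3 + 1}\right)^{2} = \left(\left(\left(5 - 2\right) + 12\right) + 1 \frac{1}{-2}\right)^{2} = \left(\left(3 + 12\right) + 1 \left(- \frac{1}{2}\right)\right)^{2} = \left(15 - \frac{1}{2}\right)^{2} = \left(\frac{29}{2}\right)^{2} = \frac{841}{4}$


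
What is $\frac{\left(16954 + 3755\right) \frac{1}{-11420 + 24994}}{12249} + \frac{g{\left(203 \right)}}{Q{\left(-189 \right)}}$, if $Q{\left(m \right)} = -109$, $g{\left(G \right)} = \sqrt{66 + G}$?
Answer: $\frac{2301}{18474214} - \frac{\sqrt{269}}{109} \approx -0.15035$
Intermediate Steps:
$\frac{\left(16954 + 3755\right) \frac{1}{-11420 + 24994}}{12249} + \frac{g{\left(203 \right)}}{Q{\left(-189 \right)}} = \frac{\left(16954 + 3755\right) \frac{1}{-11420 + 24994}}{12249} + \frac{\sqrt{66 + 203}}{-109} = \frac{20709}{13574} \cdot \frac{1}{12249} + \sqrt{269} \left(- \frac{1}{109}\right) = 20709 \cdot \frac{1}{13574} \cdot \frac{1}{12249} - \frac{\sqrt{269}}{109} = \frac{20709}{13574} \cdot \frac{1}{12249} - \frac{\sqrt{269}}{109} = \frac{2301}{18474214} - \frac{\sqrt{269}}{109}$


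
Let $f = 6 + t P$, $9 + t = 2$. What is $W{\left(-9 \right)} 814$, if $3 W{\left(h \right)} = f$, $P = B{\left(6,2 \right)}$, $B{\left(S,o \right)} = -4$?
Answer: $\frac{27676}{3} \approx 9225.3$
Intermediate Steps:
$t = -7$ ($t = -9 + 2 = -7$)
$P = -4$
$f = 34$ ($f = 6 - -28 = 6 + 28 = 34$)
$W{\left(h \right)} = \frac{34}{3}$ ($W{\left(h \right)} = \frac{1}{3} \cdot 34 = \frac{34}{3}$)
$W{\left(-9 \right)} 814 = \frac{34}{3} \cdot 814 = \frac{27676}{3}$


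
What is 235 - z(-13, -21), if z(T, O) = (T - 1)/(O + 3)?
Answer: 2108/9 ≈ 234.22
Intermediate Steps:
z(T, O) = (-1 + T)/(3 + O)
235 - z(-13, -21) = 235 - (-1 - 13)/(3 - 21) = 235 - (-14)/(-18) = 235 - (-1)*(-14)/18 = 235 - 1*7/9 = 235 - 7/9 = 2108/9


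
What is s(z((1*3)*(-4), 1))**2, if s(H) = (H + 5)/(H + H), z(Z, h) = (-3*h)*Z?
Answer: 1681/5184 ≈ 0.32427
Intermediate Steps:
z(Z, h) = -3*Z*h
s(H) = (5 + H)/(2*H) (s(H) = (5 + H)/((2*H)) = (5 + H)*(1/(2*H)) = (5 + H)/(2*H))
s(z((1*3)*(-4), 1))**2 = ((5 - 3*(1*3)*(-4)*1)/(2*((-3*(1*3)*(-4)*1))))**2 = ((5 - 3*3*(-4)*1)/(2*((-3*3*(-4)*1))))**2 = ((5 - 3*(-12)*1)/(2*((-3*(-12)*1))))**2 = ((1/2)*(5 + 36)/36)**2 = ((1/2)*(1/36)*41)**2 = (41/72)**2 = 1681/5184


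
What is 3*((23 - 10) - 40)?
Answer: -81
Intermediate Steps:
3*((23 - 10) - 40) = 3*(13 - 40) = 3*(-27) = -81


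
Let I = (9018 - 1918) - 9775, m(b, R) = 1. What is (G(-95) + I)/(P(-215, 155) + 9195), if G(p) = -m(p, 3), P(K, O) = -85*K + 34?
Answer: -223/2292 ≈ -0.097295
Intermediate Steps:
P(K, O) = 34 - 85*K
G(p) = -1 (G(p) = -1*1 = -1)
I = -2675 (I = 7100 - 9775 = -2675)
(G(-95) + I)/(P(-215, 155) + 9195) = (-1 - 2675)/((34 - 85*(-215)) + 9195) = -2676/((34 + 18275) + 9195) = -2676/(18309 + 9195) = -2676/27504 = -2676*1/27504 = -223/2292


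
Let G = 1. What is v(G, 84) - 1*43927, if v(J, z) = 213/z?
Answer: -1229885/28 ≈ -43924.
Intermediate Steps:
v(G, 84) - 1*43927 = 213/84 - 1*43927 = 213*(1/84) - 43927 = 71/28 - 43927 = -1229885/28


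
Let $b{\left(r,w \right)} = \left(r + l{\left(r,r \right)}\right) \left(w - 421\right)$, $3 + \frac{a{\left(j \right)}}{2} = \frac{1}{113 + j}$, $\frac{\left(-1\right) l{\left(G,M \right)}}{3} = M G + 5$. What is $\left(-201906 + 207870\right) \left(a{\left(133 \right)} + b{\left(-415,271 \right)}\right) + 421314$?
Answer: $\frac{18966703261718}{41} \approx 4.626 \cdot 10^{11}$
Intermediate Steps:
$l{\left(G,M \right)} = -15 - 3 G M$ ($l{\left(G,M \right)} = - 3 \left(M G + 5\right) = - 3 \left(G M + 5\right) = - 3 \left(5 + G M\right) = -15 - 3 G M$)
$a{\left(j \right)} = -6 + \frac{2}{113 + j}$
$b{\left(r,w \right)} = \left(-421 + w\right) \left(-15 + r - 3 r^{2}\right)$ ($b{\left(r,w \right)} = \left(r - \left(15 + 3 r r\right)\right) \left(w - 421\right) = \left(r - \left(15 + 3 r^{2}\right)\right) \left(-421 + w\right) = \left(-15 + r - 3 r^{2}\right) \left(-421 + w\right) = \left(-421 + w\right) \left(-15 + r - 3 r^{2}\right)$)
$\left(-201906 + 207870\right) \left(a{\left(133 \right)} + b{\left(-415,271 \right)}\right) + 421314 = \left(-201906 + 207870\right) \left(\frac{2 \left(-338 - 399\right)}{113 + 133} - \left(-68565 - 217520175 + 813 \left(5 + \left(-415\right)^{2}\right)\right)\right) + 421314 = 5964 \left(\frac{2 \left(-338 - 399\right)}{246} + \left(6315 + 174715 + 1263 \cdot 172225 - 112465 - 813 \left(5 + 172225\right)\right)\right) + 421314 = 5964 \left(2 \cdot \frac{1}{246} \left(-737\right) + \left(6315 + 174715 + 217520175 - 112465 - 813 \cdot 172230\right)\right) + 421314 = 5964 \left(- \frac{737}{123} + \left(6315 + 174715 + 217520175 - 112465 - 140022990\right)\right) + 421314 = 5964 \left(- \frac{737}{123} + 77565750\right) + 421314 = 5964 \cdot \frac{9540586513}{123} + 421314 = \frac{18966685987844}{41} + 421314 = \frac{18966703261718}{41}$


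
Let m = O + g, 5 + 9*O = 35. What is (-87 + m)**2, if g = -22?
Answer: 100489/9 ≈ 11165.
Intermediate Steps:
O = 10/3 (O = -5/9 + (1/9)*35 = -5/9 + 35/9 = 10/3 ≈ 3.3333)
m = -56/3 (m = 10/3 - 22 = -56/3 ≈ -18.667)
(-87 + m)**2 = (-87 - 56/3)**2 = (-317/3)**2 = 100489/9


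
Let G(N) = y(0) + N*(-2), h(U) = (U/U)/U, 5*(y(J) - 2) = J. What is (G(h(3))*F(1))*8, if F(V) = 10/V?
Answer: 320/3 ≈ 106.67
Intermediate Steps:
y(J) = 2 + J/5
h(U) = 1/U
G(N) = 2 - 2*N (G(N) = (2 + (⅕)*0) + N*(-2) = (2 + 0) - 2*N = 2 - 2*N)
(G(h(3))*F(1))*8 = ((2 - 2/3)*(10/1))*8 = ((2 - 2*⅓)*(10*1))*8 = ((2 - ⅔)*10)*8 = ((4/3)*10)*8 = (40/3)*8 = 320/3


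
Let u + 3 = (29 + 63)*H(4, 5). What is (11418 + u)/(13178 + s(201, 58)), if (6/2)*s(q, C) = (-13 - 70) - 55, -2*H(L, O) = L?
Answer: 11231/13132 ≈ 0.85524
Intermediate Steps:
H(L, O) = -L/2
s(q, C) = -46 (s(q, C) = ((-13 - 70) - 55)/3 = (-83 - 55)/3 = (1/3)*(-138) = -46)
u = -187 (u = -3 + (29 + 63)*(-1/2*4) = -3 + 92*(-2) = -3 - 184 = -187)
(11418 + u)/(13178 + s(201, 58)) = (11418 - 187)/(13178 - 46) = 11231/13132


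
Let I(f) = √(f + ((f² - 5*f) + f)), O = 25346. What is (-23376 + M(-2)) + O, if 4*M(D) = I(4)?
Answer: 3941/2 ≈ 1970.5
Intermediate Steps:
I(f) = √(f² - 3*f) (I(f) = √(f + (f² - 4*f)) = √(f² - 3*f))
M(D) = ½ (M(D) = √(4*(-3 + 4))/4 = √(4*1)/4 = √4/4 = (¼)*2 = ½)
(-23376 + M(-2)) + O = (-23376 + ½) + 25346 = -46751/2 + 25346 = 3941/2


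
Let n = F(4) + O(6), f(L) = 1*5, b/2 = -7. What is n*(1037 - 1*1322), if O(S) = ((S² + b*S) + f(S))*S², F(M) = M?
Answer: 440040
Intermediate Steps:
b = -14 (b = 2*(-7) = -14)
f(L) = 5
O(S) = S²*(5 + S² - 14*S) (O(S) = ((S² - 14*S) + 5)*S² = (5 + S² - 14*S)*S² = S²*(5 + S² - 14*S))
n = -1544 (n = 4 + 6²*(5 + 6² - 14*6) = 4 + 36*(5 + 36 - 84) = 4 + 36*(-43) = 4 - 1548 = -1544)
n*(1037 - 1*1322) = -1544*(1037 - 1*1322) = -1544*(1037 - 1322) = -1544*(-285) = 440040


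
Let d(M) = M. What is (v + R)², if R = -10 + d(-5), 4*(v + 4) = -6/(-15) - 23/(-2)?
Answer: 410881/1600 ≈ 256.80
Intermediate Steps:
v = -41/40 (v = -4 + (-6/(-15) - 23/(-2))/4 = -4 + (-6*(-1/15) - 23*(-½))/4 = -4 + (⅖ + 23/2)/4 = -4 + (¼)*(119/10) = -4 + 119/40 = -41/40 ≈ -1.0250)
R = -15 (R = -10 - 5 = -15)
(v + R)² = (-41/40 - 15)² = (-641/40)² = 410881/1600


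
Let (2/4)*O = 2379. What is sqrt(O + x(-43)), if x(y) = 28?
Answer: sqrt(4786) ≈ 69.181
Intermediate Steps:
O = 4758 (O = 2*2379 = 4758)
sqrt(O + x(-43)) = sqrt(4758 + 28) = sqrt(4786)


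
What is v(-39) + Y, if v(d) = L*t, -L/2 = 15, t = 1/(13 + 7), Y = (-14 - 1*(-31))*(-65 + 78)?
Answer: 439/2 ≈ 219.50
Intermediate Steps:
Y = 221 (Y = (-14 + 31)*13 = 17*13 = 221)
t = 1/20 ≈ 0.050000
L = -30 (L = -2*15 = -30)
v(d) = -3/2 (v(d) = -30*1/20 = -3/2)
v(-39) + Y = -3/2 + 221 = 439/2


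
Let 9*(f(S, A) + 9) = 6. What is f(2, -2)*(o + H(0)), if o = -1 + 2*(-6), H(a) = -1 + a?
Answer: 350/3 ≈ 116.67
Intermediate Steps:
f(S, A) = -25/3 (f(S, A) = -9 + (⅑)*6 = -9 + ⅔ = -25/3)
o = -13 (o = -1 - 12 = -13)
f(2, -2)*(o + H(0)) = -25*(-13 + (-1 + 0))/3 = -25*(-13 - 1)/3 = -25/3*(-14) = 350/3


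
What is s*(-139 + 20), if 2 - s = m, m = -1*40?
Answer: -4998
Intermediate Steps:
m = -40
s = 42 (s = 2 - 1*(-40) = 2 + 40 = 42)
s*(-139 + 20) = 42*(-139 + 20) = 42*(-119) = -4998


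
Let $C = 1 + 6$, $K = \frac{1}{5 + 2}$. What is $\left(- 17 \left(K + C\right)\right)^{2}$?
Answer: $\frac{722500}{49} \approx 14745.0$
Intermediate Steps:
$K = \frac{1}{7} \approx 0.14286$
$C = 7$
$\left(- 17 \left(K + C\right)\right)^{2} = \left(- 17 \left(\frac{1}{7} + 7\right)\right)^{2} = \left(\left(-17\right) \frac{50}{7}\right)^{2} = \left(- \frac{850}{7}\right)^{2} = \frac{722500}{49}$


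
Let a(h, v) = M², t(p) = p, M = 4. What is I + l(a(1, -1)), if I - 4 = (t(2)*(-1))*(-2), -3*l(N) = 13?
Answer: 11/3 ≈ 3.6667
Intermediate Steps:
a(h, v) = 16 (a(h, v) = 4² = 16)
l(N) = -13/3 (l(N) = -⅓*13 = -13/3)
I = 8 (I = 4 + (2*(-1))*(-2) = 4 - 2*(-2) = 4 + 4 = 8)
I + l(a(1, -1)) = 8 - 13/3 = 11/3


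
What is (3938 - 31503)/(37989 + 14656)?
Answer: -5513/10529 ≈ -0.52360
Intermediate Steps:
(3938 - 31503)/(37989 + 14656) = -27565/52645 = -27565*1/52645 = -5513/10529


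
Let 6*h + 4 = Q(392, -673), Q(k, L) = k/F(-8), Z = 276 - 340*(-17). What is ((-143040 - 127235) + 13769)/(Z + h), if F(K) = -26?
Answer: -5001867/118030 ≈ -42.378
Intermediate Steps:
Z = 6056 (Z = 276 + 5780 = 6056)
Q(k, L) = -k/26 (Q(k, L) = k/(-26) = k*(-1/26) = -k/26)
h = -124/39 (h = -⅔ + (-1/26*392)/6 = -⅔ + (⅙)*(-196/13) = -⅔ - 98/39 = -124/39 ≈ -3.1795)
((-143040 - 127235) + 13769)/(Z + h) = ((-143040 - 127235) + 13769)/(6056 - 124/39) = (-270275 + 13769)/(236060/39) = -256506*39/236060 = -5001867/118030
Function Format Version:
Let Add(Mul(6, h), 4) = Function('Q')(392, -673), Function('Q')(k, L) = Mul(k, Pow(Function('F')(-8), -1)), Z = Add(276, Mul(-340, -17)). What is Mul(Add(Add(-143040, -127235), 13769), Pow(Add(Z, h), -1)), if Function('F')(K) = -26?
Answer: Rational(-5001867, 118030) ≈ -42.378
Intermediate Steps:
Z = 6056 (Z = Add(276, 5780) = 6056)
Function('Q')(k, L) = Mul(Rational(-1, 26), k) (Function('Q')(k, L) = Mul(k, Pow(-26, -1)) = Mul(k, Rational(-1, 26)) = Mul(Rational(-1, 26), k))
h = Rational(-124, 39) (h = Add(Rational(-2, 3), Mul(Rational(1, 6), Mul(Rational(-1, 26), 392))) = Add(Rational(-2, 3), Mul(Rational(1, 6), Rational(-196, 13))) = Add(Rational(-2, 3), Rational(-98, 39)) = Rational(-124, 39) ≈ -3.1795)
Mul(Add(Add(-143040, -127235), 13769), Pow(Add(Z, h), -1)) = Mul(Add(Add(-143040, -127235), 13769), Pow(Add(6056, Rational(-124, 39)), -1)) = Mul(Add(-270275, 13769), Pow(Rational(236060, 39), -1)) = Mul(-256506, Rational(39, 236060)) = Rational(-5001867, 118030)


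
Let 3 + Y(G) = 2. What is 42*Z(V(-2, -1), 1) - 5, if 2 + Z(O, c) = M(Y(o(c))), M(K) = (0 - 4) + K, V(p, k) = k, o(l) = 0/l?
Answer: -299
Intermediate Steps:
o(l) = 0
Y(G) = -1 (Y(G) = -3 + 2 = -1)
M(K) = -4 + K
Z(O, c) = -7 (Z(O, c) = -2 + (-4 - 1) = -2 - 5 = -7)
42*Z(V(-2, -1), 1) - 5 = 42*(-7) - 5 = -294 - 5 = -299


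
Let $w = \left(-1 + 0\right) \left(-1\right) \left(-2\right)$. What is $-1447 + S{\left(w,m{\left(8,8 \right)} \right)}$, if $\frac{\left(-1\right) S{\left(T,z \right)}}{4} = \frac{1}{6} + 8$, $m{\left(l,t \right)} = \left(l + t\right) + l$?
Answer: $- \frac{4439}{3} \approx -1479.7$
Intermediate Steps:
$m{\left(l,t \right)} = t + 2 l$
$w = -2$ ($w = \left(-1\right) \left(-1\right) \left(-2\right) = 1 \left(-2\right) = -2$)
$S{\left(T,z \right)} = - \frac{98}{3}$ ($S{\left(T,z \right)} = - 4 \left(\frac{1}{6} + 8\right) = \left(-4\right) \frac{49}{6} = - \frac{98}{3}$)
$-1447 + S{\left(w,m{\left(8,8 \right)} \right)} = -1447 - \frac{98}{3} = - \frac{4439}{3}$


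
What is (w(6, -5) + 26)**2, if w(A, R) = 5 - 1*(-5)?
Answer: 1296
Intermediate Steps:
w(A, R) = 10 (w(A, R) = 5 + 5 = 10)
(w(6, -5) + 26)**2 = (10 + 26)**2 = 36**2 = 1296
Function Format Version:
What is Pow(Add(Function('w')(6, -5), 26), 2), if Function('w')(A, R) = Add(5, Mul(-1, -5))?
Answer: 1296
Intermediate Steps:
Function('w')(A, R) = 10 (Function('w')(A, R) = Add(5, 5) = 10)
Pow(Add(Function('w')(6, -5), 26), 2) = Pow(Add(10, 26), 2) = Pow(36, 2) = 1296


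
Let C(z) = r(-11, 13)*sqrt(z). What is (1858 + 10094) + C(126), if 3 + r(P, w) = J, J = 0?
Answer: 11952 - 9*sqrt(14) ≈ 11918.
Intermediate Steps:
r(P, w) = -3 (r(P, w) = -3 + 0 = -3)
C(z) = -3*sqrt(z)
(1858 + 10094) + C(126) = (1858 + 10094) - 9*sqrt(14) = 11952 - 9*sqrt(14)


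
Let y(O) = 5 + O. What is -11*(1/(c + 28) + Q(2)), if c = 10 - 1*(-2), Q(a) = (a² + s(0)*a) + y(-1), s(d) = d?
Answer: -3531/40 ≈ -88.275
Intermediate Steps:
Q(a) = 4 + a² (Q(a) = (a² + 0*a) + (5 - 1) = (a² + 0) + 4 = a² + 4 = 4 + a²)
c = 12 (c = 10 + 2 = 12)
-11*(1/(c + 28) + Q(2)) = -11*(1/(12 + 28) + (4 + 2²)) = -11*(1/40 + (4 + 4)) = -11*(1/40 + 8) = -11*321/40 = -3531/40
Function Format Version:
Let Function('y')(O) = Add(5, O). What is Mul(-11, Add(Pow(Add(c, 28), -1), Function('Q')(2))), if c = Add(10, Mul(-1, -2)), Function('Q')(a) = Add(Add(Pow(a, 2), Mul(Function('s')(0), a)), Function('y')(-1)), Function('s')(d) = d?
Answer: Rational(-3531, 40) ≈ -88.275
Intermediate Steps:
Function('Q')(a) = Add(4, Pow(a, 2)) (Function('Q')(a) = Add(Add(Pow(a, 2), Mul(0, a)), Add(5, -1)) = Add(Add(Pow(a, 2), 0), 4) = Add(Pow(a, 2), 4) = Add(4, Pow(a, 2)))
c = 12 (c = Add(10, 2) = 12)
Mul(-11, Add(Pow(Add(c, 28), -1), Function('Q')(2))) = Mul(-11, Add(Pow(Add(12, 28), -1), Add(4, Pow(2, 2)))) = Mul(-11, Add(Pow(40, -1), Add(4, 4))) = Mul(-11, Add(Rational(1, 40), 8)) = Mul(-11, Rational(321, 40)) = Rational(-3531, 40)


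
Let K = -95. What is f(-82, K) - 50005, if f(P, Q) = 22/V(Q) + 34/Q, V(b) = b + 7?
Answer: -19002131/380 ≈ -50006.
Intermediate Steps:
V(b) = 7 + b
f(P, Q) = 22/(7 + Q) + 34/Q
f(-82, K) - 50005 = 14*(17 + 4*(-95))/(-95*(7 - 95)) - 50005 = 14*(-1/95)*(17 - 380)/(-88) - 50005 = 14*(-1/95)*(-1/88)*(-363) - 50005 = -231/380 - 50005 = -19002131/380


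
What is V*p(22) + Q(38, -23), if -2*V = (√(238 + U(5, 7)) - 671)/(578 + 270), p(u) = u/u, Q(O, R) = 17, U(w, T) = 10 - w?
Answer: 29503/1696 - 9*√3/1696 ≈ 17.386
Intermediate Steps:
p(u) = 1
V = 671/1696 - 9*√3/1696 (V = -(√(238 + (10 - 1*5)) - 671)/(2*(578 + 270)) = -(√(238 + (10 - 5)) - 671)/(2*848) = -(√(238 + 5) - 671)/(2*848) = -(√243 - 671)/(2*848) = -(9*√3 - 671)/(2*848) = -(-671 + 9*√3)/(2*848) = -(-671/848 + 9*√3/848)/2 = 671/1696 - 9*√3/1696 ≈ 0.38645)
V*p(22) + Q(38, -23) = (671/1696 - 9*√3/1696)*1 + 17 = (671/1696 - 9*√3/1696) + 17 = 29503/1696 - 9*√3/1696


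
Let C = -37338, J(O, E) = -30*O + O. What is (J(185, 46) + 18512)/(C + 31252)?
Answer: -13147/6086 ≈ -2.1602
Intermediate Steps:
J(O, E) = -29*O
(J(185, 46) + 18512)/(C + 31252) = (-29*185 + 18512)/(-37338 + 31252) = (-5365 + 18512)/(-6086) = 13147*(-1/6086) = -13147/6086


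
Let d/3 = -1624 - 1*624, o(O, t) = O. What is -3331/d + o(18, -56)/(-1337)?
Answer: 4332155/9016728 ≈ 0.48046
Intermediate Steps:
d = -6744 (d = 3*(-1624 - 1*624) = 3*(-1624 - 624) = 3*(-2248) = -6744)
-3331/d + o(18, -56)/(-1337) = -3331/(-6744) + 18/(-1337) = -3331*(-1/6744) + 18*(-1/1337) = 3331/6744 - 18/1337 = 4332155/9016728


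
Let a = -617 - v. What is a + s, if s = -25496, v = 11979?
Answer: -38092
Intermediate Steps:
a = -12596 (a = -617 - 1*11979 = -617 - 11979 = -12596)
a + s = -12596 - 25496 = -38092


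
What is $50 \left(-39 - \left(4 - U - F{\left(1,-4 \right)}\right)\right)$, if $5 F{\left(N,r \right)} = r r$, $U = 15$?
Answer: $-1240$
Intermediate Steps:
$F{\left(N,r \right)} = \frac{r^{2}}{5}$ ($F{\left(N,r \right)} = \frac{r r}{5} = \frac{r^{2}}{5}$)
$50 \left(-39 - \left(4 - U - F{\left(1,-4 \right)}\right)\right) = 50 \left(-39 + \left(\left(\frac{\left(-4\right)^{2}}{5} + 15\right) - 4\right)\right) = 50 \left(-39 + \left(\left(\frac{1}{5} \cdot 16 + 15\right) - 4\right)\right) = 50 \left(-39 + \left(\left(\frac{16}{5} + 15\right) - 4\right)\right) = 50 \left(-39 + \left(\frac{91}{5} - 4\right)\right) = 50 \left(-39 + \frac{71}{5}\right) = 50 \left(- \frac{124}{5}\right) = -1240$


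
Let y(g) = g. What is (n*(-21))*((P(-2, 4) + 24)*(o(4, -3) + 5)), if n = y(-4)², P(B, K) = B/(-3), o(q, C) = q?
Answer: -74592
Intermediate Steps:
P(B, K) = -B/3 (P(B, K) = B*(-⅓) = -B/3)
n = 16 (n = (-4)² = 16)
(n*(-21))*((P(-2, 4) + 24)*(o(4, -3) + 5)) = (16*(-21))*((-⅓*(-2) + 24)*(4 + 5)) = -336*(⅔ + 24)*9 = -8288*9 = -336*222 = -74592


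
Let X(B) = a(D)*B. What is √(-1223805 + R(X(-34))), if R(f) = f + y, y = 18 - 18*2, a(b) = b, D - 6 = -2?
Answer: I*√1223959 ≈ 1106.3*I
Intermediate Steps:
D = 4 (D = 6 - 2 = 4)
X(B) = 4*B
y = -18 (y = 18 - 36 = -18)
R(f) = -18 + f (R(f) = f - 18 = -18 + f)
√(-1223805 + R(X(-34))) = √(-1223805 + (-18 + 4*(-34))) = √(-1223805 + (-18 - 136)) = √(-1223805 - 154) = √(-1223959) = I*√1223959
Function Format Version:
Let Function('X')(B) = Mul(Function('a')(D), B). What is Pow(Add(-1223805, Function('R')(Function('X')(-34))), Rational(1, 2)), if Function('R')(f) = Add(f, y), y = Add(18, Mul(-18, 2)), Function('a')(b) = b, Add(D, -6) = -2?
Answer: Mul(I, Pow(1223959, Rational(1, 2))) ≈ Mul(1106.3, I)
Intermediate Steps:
D = 4 (D = Add(6, -2) = 4)
Function('X')(B) = Mul(4, B)
y = -18 (y = Add(18, -36) = -18)
Function('R')(f) = Add(-18, f) (Function('R')(f) = Add(f, -18) = Add(-18, f))
Pow(Add(-1223805, Function('R')(Function('X')(-34))), Rational(1, 2)) = Pow(Add(-1223805, Add(-18, Mul(4, -34))), Rational(1, 2)) = Pow(Add(-1223805, Add(-18, -136)), Rational(1, 2)) = Pow(Add(-1223805, -154), Rational(1, 2)) = Pow(-1223959, Rational(1, 2)) = Mul(I, Pow(1223959, Rational(1, 2)))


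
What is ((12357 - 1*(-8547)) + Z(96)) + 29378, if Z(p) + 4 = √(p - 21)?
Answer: 50278 + 5*√3 ≈ 50287.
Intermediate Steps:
Z(p) = -4 + √(-21 + p) (Z(p) = -4 + √(p - 21) = -4 + √(-21 + p))
((12357 - 1*(-8547)) + Z(96)) + 29378 = ((12357 - 1*(-8547)) + (-4 + √(-21 + 96))) + 29378 = ((12357 + 8547) + (-4 + √75)) + 29378 = (20904 + (-4 + 5*√3)) + 29378 = (20900 + 5*√3) + 29378 = 50278 + 5*√3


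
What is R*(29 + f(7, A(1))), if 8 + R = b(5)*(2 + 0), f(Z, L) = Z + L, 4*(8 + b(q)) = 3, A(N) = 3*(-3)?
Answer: -1215/2 ≈ -607.50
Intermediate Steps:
A(N) = -9
b(q) = -29/4 (b(q) = -8 + (1/4)*3 = -8 + 3/4 = -29/4)
f(Z, L) = L + Z
R = -45/2 (R = -8 - 29*(2 + 0)/4 = -8 - 29/4*2 = -8 - 29/2 = -45/2 ≈ -22.500)
R*(29 + f(7, A(1))) = -45*(29 + (-9 + 7))/2 = -45*(29 - 2)/2 = -45/2*27 = -1215/2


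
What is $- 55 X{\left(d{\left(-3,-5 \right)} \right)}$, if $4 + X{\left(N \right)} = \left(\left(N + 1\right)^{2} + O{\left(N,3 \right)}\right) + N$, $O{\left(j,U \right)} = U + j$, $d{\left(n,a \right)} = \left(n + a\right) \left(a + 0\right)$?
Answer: $-96800$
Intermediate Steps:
$d{\left(n,a \right)} = a \left(a + n\right)$ ($d{\left(n,a \right)} = \left(a + n\right) a = a \left(a + n\right)$)
$X{\left(N \right)} = -1 + \left(1 + N\right)^{2} + 2 N$ ($X{\left(N \right)} = -4 + \left(\left(\left(N + 1\right)^{2} + \left(3 + N\right)\right) + N\right) = -4 + \left(\left(\left(1 + N\right)^{2} + \left(3 + N\right)\right) + N\right) = -4 + \left(\left(3 + N + \left(1 + N\right)^{2}\right) + N\right) = -4 + \left(3 + \left(1 + N\right)^{2} + 2 N\right) = -1 + \left(1 + N\right)^{2} + 2 N$)
$- 55 X{\left(d{\left(-3,-5 \right)} \right)} = - 55 - 5 \left(-5 - 3\right) \left(4 - 5 \left(-5 - 3\right)\right) = - 55 \left(-5\right) \left(-8\right) \left(4 - -40\right) = - 55 \cdot 40 \left(4 + 40\right) = - 55 \cdot 40 \cdot 44 = \left(-55\right) 1760 = -96800$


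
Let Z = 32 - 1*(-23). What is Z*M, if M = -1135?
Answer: -62425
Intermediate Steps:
Z = 55 (Z = 32 + 23 = 55)
Z*M = 55*(-1135) = -62425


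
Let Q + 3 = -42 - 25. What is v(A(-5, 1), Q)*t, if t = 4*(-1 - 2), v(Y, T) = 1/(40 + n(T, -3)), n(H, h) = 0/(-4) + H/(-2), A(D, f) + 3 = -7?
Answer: -4/25 ≈ -0.16000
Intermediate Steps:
A(D, f) = -10 (A(D, f) = -3 - 7 = -10)
n(H, h) = -H/2 (n(H, h) = 0*(-¼) + H*(-½) = 0 - H/2 = -H/2)
Q = -70 (Q = -3 + (-42 - 25) = -3 - 67 = -70)
v(Y, T) = 1/(40 - T/2)
t = -12 (t = 4*(-3) = -12)
v(A(-5, 1), Q)*t = -2/(-80 - 70)*(-12) = -2/(-150)*(-12) = -2*(-1/150)*(-12) = (1/75)*(-12) = -4/25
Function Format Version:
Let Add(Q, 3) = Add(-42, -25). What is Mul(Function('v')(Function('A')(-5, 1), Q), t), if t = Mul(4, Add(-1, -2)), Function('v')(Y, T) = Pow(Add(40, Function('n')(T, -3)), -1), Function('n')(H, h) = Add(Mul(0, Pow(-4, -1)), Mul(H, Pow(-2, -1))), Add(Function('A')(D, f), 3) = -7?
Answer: Rational(-4, 25) ≈ -0.16000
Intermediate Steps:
Function('A')(D, f) = -10 (Function('A')(D, f) = Add(-3, -7) = -10)
Function('n')(H, h) = Mul(Rational(-1, 2), H) (Function('n')(H, h) = Add(Mul(0, Rational(-1, 4)), Mul(H, Rational(-1, 2))) = Add(0, Mul(Rational(-1, 2), H)) = Mul(Rational(-1, 2), H))
Q = -70 (Q = Add(-3, Add(-42, -25)) = Add(-3, -67) = -70)
Function('v')(Y, T) = Pow(Add(40, Mul(Rational(-1, 2), T)), -1)
t = -12 (t = Mul(4, -3) = -12)
Mul(Function('v')(Function('A')(-5, 1), Q), t) = Mul(Mul(-2, Pow(Add(-80, -70), -1)), -12) = Mul(Mul(-2, Pow(-150, -1)), -12) = Mul(Mul(-2, Rational(-1, 150)), -12) = Mul(Rational(1, 75), -12) = Rational(-4, 25)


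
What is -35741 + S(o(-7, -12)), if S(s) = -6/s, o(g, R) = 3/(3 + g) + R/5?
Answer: -750521/21 ≈ -35739.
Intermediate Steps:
o(g, R) = 3/(3 + g) + R/5 (o(g, R) = 3/(3 + g) + R*(⅕) = 3/(3 + g) + R/5)
-35741 + S(o(-7, -12)) = -35741 - 6*5*(3 - 7)/(15 + 3*(-12) - 12*(-7)) = -35741 - 6*(-20/(15 - 36 + 84)) = -35741 - 6/((⅕)*(-¼)*63) = -35741 - 6/(-63/20) = -35741 - 6*(-20/63) = -35741 + 40/21 = -750521/21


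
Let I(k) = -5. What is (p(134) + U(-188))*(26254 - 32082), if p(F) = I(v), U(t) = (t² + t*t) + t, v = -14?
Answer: -410844860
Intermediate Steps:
U(t) = t + 2*t² (U(t) = (t² + t²) + t = 2*t² + t = t + 2*t²)
p(F) = -5
(p(134) + U(-188))*(26254 - 32082) = (-5 - 188*(1 + 2*(-188)))*(26254 - 32082) = (-5 - 188*(1 - 376))*(-5828) = (-5 - 188*(-375))*(-5828) = (-5 + 70500)*(-5828) = 70495*(-5828) = -410844860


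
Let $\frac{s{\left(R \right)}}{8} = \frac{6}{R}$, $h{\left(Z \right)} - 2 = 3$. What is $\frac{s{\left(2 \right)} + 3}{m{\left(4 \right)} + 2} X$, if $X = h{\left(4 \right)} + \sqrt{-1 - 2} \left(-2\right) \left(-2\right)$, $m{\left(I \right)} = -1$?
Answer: $135 + 108 i \sqrt{3} \approx 135.0 + 187.06 i$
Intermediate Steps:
$h{\left(Z \right)} = 5$ ($h{\left(Z \right)} = 2 + 3 = 5$)
$s{\left(R \right)} = \frac{48}{R}$ ($s{\left(R \right)} = 8 \frac{6}{R} = \frac{48}{R}$)
$X = 5 + 4 i \sqrt{3}$ ($X = 5 + \sqrt{-1 - 2} \left(-2\right) \left(-2\right) = 5 + \sqrt{-3} \left(-2\right) \left(-2\right) = 5 + i \sqrt{3} \left(-2\right) \left(-2\right) = 5 + - 2 i \sqrt{3} \left(-2\right) = 5 + 4 i \sqrt{3} \approx 5.0 + 6.9282 i$)
$\frac{s{\left(2 \right)} + 3}{m{\left(4 \right)} + 2} X = \frac{\frac{48}{2} + 3}{-1 + 2} \left(5 + 4 i \sqrt{3}\right) = \frac{48 \cdot \frac{1}{2} + 3}{1} \left(5 + 4 i \sqrt{3}\right) = \left(24 + 3\right) 1 \left(5 + 4 i \sqrt{3}\right) = 27 \cdot 1 \left(5 + 4 i \sqrt{3}\right) = 27 \left(5 + 4 i \sqrt{3}\right) = 135 + 108 i \sqrt{3}$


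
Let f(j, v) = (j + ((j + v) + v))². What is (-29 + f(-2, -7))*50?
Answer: 14750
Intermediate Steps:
f(j, v) = (2*j + 2*v)² (f(j, v) = (j + (j + 2*v))² = (2*j + 2*v)²)
(-29 + f(-2, -7))*50 = (-29 + 4*(-2 - 7)²)*50 = (-29 + 4*(-9)²)*50 = (-29 + 4*81)*50 = (-29 + 324)*50 = 295*50 = 14750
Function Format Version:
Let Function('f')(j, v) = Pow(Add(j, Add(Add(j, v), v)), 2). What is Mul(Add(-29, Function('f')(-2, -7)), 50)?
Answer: 14750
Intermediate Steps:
Function('f')(j, v) = Pow(Add(Mul(2, j), Mul(2, v)), 2) (Function('f')(j, v) = Pow(Add(j, Add(j, Mul(2, v))), 2) = Pow(Add(Mul(2, j), Mul(2, v)), 2))
Mul(Add(-29, Function('f')(-2, -7)), 50) = Mul(Add(-29, Mul(4, Pow(Add(-2, -7), 2))), 50) = Mul(Add(-29, Mul(4, Pow(-9, 2))), 50) = Mul(Add(-29, Mul(4, 81)), 50) = Mul(Add(-29, 324), 50) = Mul(295, 50) = 14750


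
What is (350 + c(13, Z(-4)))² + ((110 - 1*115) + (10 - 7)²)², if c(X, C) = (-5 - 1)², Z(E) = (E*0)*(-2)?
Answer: 149012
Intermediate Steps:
Z(E) = 0 (Z(E) = 0*(-2) = 0)
c(X, C) = 36 (c(X, C) = (-6)² = 36)
(350 + c(13, Z(-4)))² + ((110 - 1*115) + (10 - 7)²)² = (350 + 36)² + ((110 - 1*115) + (10 - 7)²)² = 386² + ((110 - 115) + 3²)² = 148996 + (-5 + 9)² = 148996 + 4² = 148996 + 16 = 149012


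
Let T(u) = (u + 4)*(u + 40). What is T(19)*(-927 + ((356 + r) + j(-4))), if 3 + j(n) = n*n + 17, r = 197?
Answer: -466808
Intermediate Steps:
j(n) = 14 + n² (j(n) = -3 + (n*n + 17) = -3 + (n² + 17) = -3 + (17 + n²) = 14 + n²)
T(u) = (4 + u)*(40 + u)
T(19)*(-927 + ((356 + r) + j(-4))) = (160 + 19² + 44*19)*(-927 + ((356 + 197) + (14 + (-4)²))) = (160 + 361 + 836)*(-927 + (553 + (14 + 16))) = 1357*(-927 + (553 + 30)) = 1357*(-927 + 583) = 1357*(-344) = -466808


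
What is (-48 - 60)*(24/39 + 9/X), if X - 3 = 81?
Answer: -7101/91 ≈ -78.033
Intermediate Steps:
X = 84 (X = 3 + 81 = 84)
(-48 - 60)*(24/39 + 9/X) = (-48 - 60)*(24/39 + 9/84) = -108*(24*(1/39) + 9*(1/84)) = -108*(8/13 + 3/28) = -108*263/364 = -7101/91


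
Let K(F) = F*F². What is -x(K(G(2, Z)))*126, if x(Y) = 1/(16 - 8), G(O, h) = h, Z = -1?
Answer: -63/4 ≈ -15.750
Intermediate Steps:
K(F) = F³
x(Y) = ⅛ (x(Y) = 1/8 = ⅛)
-x(K(G(2, Z)))*126 = -126/8 = -1*63/4 = -63/4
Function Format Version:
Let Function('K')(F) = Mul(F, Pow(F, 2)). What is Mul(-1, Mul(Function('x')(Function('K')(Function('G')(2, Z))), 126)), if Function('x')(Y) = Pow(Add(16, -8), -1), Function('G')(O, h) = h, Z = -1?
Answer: Rational(-63, 4) ≈ -15.750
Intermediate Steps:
Function('K')(F) = Pow(F, 3)
Function('x')(Y) = Rational(1, 8) (Function('x')(Y) = Pow(8, -1) = Rational(1, 8))
Mul(-1, Mul(Function('x')(Function('K')(Function('G')(2, Z))), 126)) = Mul(-1, Mul(Rational(1, 8), 126)) = Mul(-1, Rational(63, 4)) = Rational(-63, 4)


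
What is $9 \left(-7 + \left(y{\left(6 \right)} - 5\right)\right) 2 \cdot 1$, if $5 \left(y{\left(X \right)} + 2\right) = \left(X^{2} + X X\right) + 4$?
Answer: $\frac{108}{5} \approx 21.6$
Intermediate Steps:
$y{\left(X \right)} = - \frac{6}{5} + \frac{2 X^{2}}{5}$ ($y{\left(X \right)} = -2 + \frac{\left(X^{2} + X X\right) + 4}{5} = -2 + \frac{\left(X^{2} + X^{2}\right) + 4}{5} = -2 + \frac{2 X^{2} + 4}{5} = -2 + \frac{4 + 2 X^{2}}{5} = -2 + \left(\frac{4}{5} + \frac{2 X^{2}}{5}\right) = - \frac{6}{5} + \frac{2 X^{2}}{5}$)
$9 \left(-7 + \left(y{\left(6 \right)} - 5\right)\right) 2 \cdot 1 = 9 \left(-7 - \left(\frac{31}{5} - \frac{72}{5}\right)\right) 2 \cdot 1 = 9 \left(-7 + \left(\left(- \frac{6}{5} + \frac{2}{5} \cdot 36\right) - 5\right)\right) 2 = 9 \left(-7 + \left(\left(- \frac{6}{5} + \frac{72}{5}\right) - 5\right)\right) 2 = 9 \left(-7 + \left(\frac{66}{5} - 5\right)\right) 2 = 9 \left(-7 + \frac{41}{5}\right) 2 = 9 \cdot \frac{6}{5} \cdot 2 = \frac{54}{5} \cdot 2 = \frac{108}{5}$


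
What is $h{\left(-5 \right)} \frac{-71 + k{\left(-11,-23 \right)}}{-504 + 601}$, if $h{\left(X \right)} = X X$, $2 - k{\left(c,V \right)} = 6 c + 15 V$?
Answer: $\frac{8550}{97} \approx 88.144$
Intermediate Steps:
$k{\left(c,V \right)} = 2 - 15 V - 6 c$ ($k{\left(c,V \right)} = 2 - \left(6 c + 15 V\right) = 2 - 15 V - 6 c$)
$h{\left(X \right)} = X^{2}$
$h{\left(-5 \right)} \frac{-71 + k{\left(-11,-23 \right)}}{-504 + 601} = \left(-5\right)^{2} \frac{-71 - -413}{-504 + 601} = 25 \frac{-71 + \left(2 + 345 + 66\right)}{97} = 25 \left(-71 + 413\right) \frac{1}{97} = 25 \cdot 342 \cdot \frac{1}{97} = 25 \cdot \frac{342}{97} = \frac{8550}{97}$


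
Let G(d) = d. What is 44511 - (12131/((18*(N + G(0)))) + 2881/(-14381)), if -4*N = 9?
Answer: 52198273154/1164861 ≈ 44811.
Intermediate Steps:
N = -9/4 (N = -¼*9 = -9/4 ≈ -2.2500)
44511 - (12131/((18*(N + G(0)))) + 2881/(-14381)) = 44511 - (12131/((18*(-9/4 + 0))) + 2881/(-14381)) = 44511 - (12131/((18*(-9/4))) + 2881*(-1/14381)) = 44511 - (12131/(-81/2) - 2881/14381) = 44511 - (12131*(-2/81) - 2881/14381) = 44511 - (-24262/81 - 2881/14381) = 44511 - 1*(-349145183/1164861) = 44511 + 349145183/1164861 = 52198273154/1164861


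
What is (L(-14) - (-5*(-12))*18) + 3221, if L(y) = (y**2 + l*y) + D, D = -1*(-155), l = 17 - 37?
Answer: 2772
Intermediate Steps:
l = -20
D = 155
L(y) = 155 + y**2 - 20*y (L(y) = (y**2 - 20*y) + 155 = 155 + y**2 - 20*y)
(L(-14) - (-5*(-12))*18) + 3221 = ((155 + (-14)**2 - 20*(-14)) - (-5*(-12))*18) + 3221 = ((155 + 196 + 280) - 60*18) + 3221 = (631 - 1*1080) + 3221 = (631 - 1080) + 3221 = -449 + 3221 = 2772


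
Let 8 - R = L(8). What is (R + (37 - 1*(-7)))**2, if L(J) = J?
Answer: 1936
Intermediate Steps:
R = 0 (R = 8 - 1*8 = 8 - 8 = 0)
(R + (37 - 1*(-7)))**2 = (0 + (37 - 1*(-7)))**2 = (0 + (37 + 7))**2 = (0 + 44)**2 = 44**2 = 1936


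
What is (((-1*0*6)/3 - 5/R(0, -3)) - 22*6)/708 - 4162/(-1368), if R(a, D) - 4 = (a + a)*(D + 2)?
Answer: 460735/161424 ≈ 2.8542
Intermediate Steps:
R(a, D) = 4 + 2*a*(2 + D) (R(a, D) = 4 + (a + a)*(D + 2) = 4 + (2*a)*(2 + D) = 4 + 2*a*(2 + D))
(((-1*0*6)/3 - 5/R(0, -3)) - 22*6)/708 - 4162/(-1368) = (((-1*0*6)/3 - 5/(4 + 4*0 + 2*(-3)*0)) - 22*6)/708 - 4162/(-1368) = (((0*6)*(⅓) - 5/(4 + 0 + 0)) - 132)*(1/708) - 4162*(-1/1368) = ((0*(⅓) - 5/4) - 132)*(1/708) + 2081/684 = ((0 - 5*¼) - 132)*(1/708) + 2081/684 = ((0 - 5/4) - 132)*(1/708) + 2081/684 = (-5/4 - 132)*(1/708) + 2081/684 = -533/4*1/708 + 2081/684 = -533/2832 + 2081/684 = 460735/161424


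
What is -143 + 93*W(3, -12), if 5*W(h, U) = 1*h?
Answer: -436/5 ≈ -87.200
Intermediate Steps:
W(h, U) = h/5 (W(h, U) = (1*h)/5 = h/5)
-143 + 93*W(3, -12) = -143 + 93*((⅕)*3) = -143 + 93*(⅗) = -143 + 279/5 = -436/5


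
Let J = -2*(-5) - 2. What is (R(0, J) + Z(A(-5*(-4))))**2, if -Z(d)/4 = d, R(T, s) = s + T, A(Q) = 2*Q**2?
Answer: 10188864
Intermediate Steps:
J = 8 (J = 10 - 2 = 8)
R(T, s) = T + s
Z(d) = -4*d
(R(0, J) + Z(A(-5*(-4))))**2 = ((0 + 8) - 8*(-5*(-4))**2)**2 = (8 - 8*20**2)**2 = (8 - 8*400)**2 = (8 - 4*800)**2 = (8 - 3200)**2 = (-3192)**2 = 10188864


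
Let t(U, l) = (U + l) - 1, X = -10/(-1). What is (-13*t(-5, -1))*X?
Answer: 910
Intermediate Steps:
X = 10 (X = -10*(-1) = 10)
t(U, l) = -1 + U + l
(-13*t(-5, -1))*X = -13*(-1 - 5 - 1)*10 = -13*(-7)*10 = 91*10 = 910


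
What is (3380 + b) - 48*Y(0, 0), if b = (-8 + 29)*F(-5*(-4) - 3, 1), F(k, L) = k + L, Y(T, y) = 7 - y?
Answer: 3422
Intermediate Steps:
F(k, L) = L + k
b = 378 (b = (-8 + 29)*(1 + (-5*(-4) - 3)) = 21*(1 + (20 - 3)) = 21*(1 + 17) = 21*18 = 378)
(3380 + b) - 48*Y(0, 0) = (3380 + 378) - 48*(7 - 1*0) = 3758 - 48*(7 + 0) = 3758 - 48*7 = 3758 - 336 = 3422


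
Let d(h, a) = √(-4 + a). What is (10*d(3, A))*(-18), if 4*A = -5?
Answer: -90*I*√21 ≈ -412.43*I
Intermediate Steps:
A = -5/4 (A = (¼)*(-5) = -5/4 ≈ -1.2500)
(10*d(3, A))*(-18) = (10*√(-4 - 5/4))*(-18) = (10*√(-21/4))*(-18) = (10*(I*√21/2))*(-18) = (5*I*√21)*(-18) = -90*I*√21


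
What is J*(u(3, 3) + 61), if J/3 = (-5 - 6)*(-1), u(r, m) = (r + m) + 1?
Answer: 2244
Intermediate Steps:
u(r, m) = 1 + m + r (u(r, m) = (m + r) + 1 = 1 + m + r)
J = 33 (J = 3*((-5 - 6)*(-1)) = 3*(-11*(-1)) = 3*11 = 33)
J*(u(3, 3) + 61) = 33*((1 + 3 + 3) + 61) = 33*(7 + 61) = 33*68 = 2244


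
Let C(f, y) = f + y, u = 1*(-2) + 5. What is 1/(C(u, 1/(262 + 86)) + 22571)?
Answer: 348/7855753 ≈ 4.4299e-5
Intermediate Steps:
u = 3 (u = -2 + 5 = 3)
1/(C(u, 1/(262 + 86)) + 22571) = 1/((3 + 1/(262 + 86)) + 22571) = 1/((3 + 1/348) + 22571) = 1/(1045/348 + 22571) = 1/(7855753/348) = 348/7855753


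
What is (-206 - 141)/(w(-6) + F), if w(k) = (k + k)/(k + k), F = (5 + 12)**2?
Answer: -347/290 ≈ -1.1966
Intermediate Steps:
F = 289 (F = 17**2 = 289)
w(k) = 1 (w(k) = (2*k)/((2*k)) = (2*k)*(1/(2*k)) = 1)
(-206 - 141)/(w(-6) + F) = (-206 - 141)/(1 + 289) = -347/290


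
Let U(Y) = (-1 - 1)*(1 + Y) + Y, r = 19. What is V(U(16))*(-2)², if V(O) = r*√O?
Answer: 228*I*√2 ≈ 322.44*I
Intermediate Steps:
U(Y) = -2 - Y (U(Y) = -2*(1 + Y) + Y = (-2 - 2*Y) + Y = -2 - Y)
V(O) = 19*√O
V(U(16))*(-2)² = (19*√(-2 - 1*16))*(-2)² = (19*√(-2 - 16))*4 = (19*√(-18))*4 = (19*(3*I*√2))*4 = (57*I*√2)*4 = 228*I*√2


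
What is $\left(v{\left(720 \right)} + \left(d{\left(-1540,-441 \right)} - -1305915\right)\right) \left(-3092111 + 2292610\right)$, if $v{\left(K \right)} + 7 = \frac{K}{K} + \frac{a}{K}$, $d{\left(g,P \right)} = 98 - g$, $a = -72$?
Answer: $- \frac{10453850540969}{10} \approx -1.0454 \cdot 10^{12}$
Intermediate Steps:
$v{\left(K \right)} = -6 - \frac{72}{K}$ ($v{\left(K \right)} = -7 - \left(\frac{72}{K} - \frac{K}{K}\right) = -7 + \left(1 - \frac{72}{K}\right) = -6 - \frac{72}{K}$)
$\left(v{\left(720 \right)} + \left(d{\left(-1540,-441 \right)} - -1305915\right)\right) \left(-3092111 + 2292610\right) = \left(\left(-6 - \frac{72}{720}\right) + \left(\left(98 - -1540\right) - -1305915\right)\right) \left(-3092111 + 2292610\right) = \left(\left(-6 - \frac{1}{10}\right) + \left(\left(98 + 1540\right) + 1305915\right)\right) \left(-799501\right) = \left(\left(-6 - \frac{1}{10}\right) + \left(1638 + 1305915\right)\right) \left(-799501\right) = \left(- \frac{61}{10} + 1307553\right) \left(-799501\right) = \frac{13075469}{10} \left(-799501\right) = - \frac{10453850540969}{10}$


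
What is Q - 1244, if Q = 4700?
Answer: 3456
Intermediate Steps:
Q - 1244 = 4700 - 1244 = 3456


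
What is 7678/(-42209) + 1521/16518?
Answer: -20875105/232402754 ≈ -0.089823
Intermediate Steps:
7678/(-42209) + 1521/16518 = 7678*(-1/42209) + 1521*(1/16518) = -7678/42209 + 507/5506 = -20875105/232402754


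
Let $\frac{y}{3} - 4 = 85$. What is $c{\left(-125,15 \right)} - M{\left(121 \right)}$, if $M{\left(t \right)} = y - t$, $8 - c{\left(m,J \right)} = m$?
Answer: $-13$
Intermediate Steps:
$c{\left(m,J \right)} = 8 - m$
$y = 267$ ($y = 12 + 3 \cdot 85 = 12 + 255 = 267$)
$M{\left(t \right)} = 267 - t$
$c{\left(-125,15 \right)} - M{\left(121 \right)} = \left(8 - -125\right) - \left(267 - 121\right) = \left(8 + 125\right) - \left(267 - 121\right) = 133 - 146 = -13$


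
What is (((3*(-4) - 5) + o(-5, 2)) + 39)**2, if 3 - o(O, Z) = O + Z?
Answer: 784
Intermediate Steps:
o(O, Z) = 3 - O - Z (o(O, Z) = 3 - (O + Z) = 3 + (-O - Z) = 3 - O - Z)
(((3*(-4) - 5) + o(-5, 2)) + 39)**2 = (((3*(-4) - 5) + (3 - 1*(-5) - 1*2)) + 39)**2 = (((-12 - 5) + (3 + 5 - 2)) + 39)**2 = ((-17 + 6) + 39)**2 = (-11 + 39)**2 = 28**2 = 784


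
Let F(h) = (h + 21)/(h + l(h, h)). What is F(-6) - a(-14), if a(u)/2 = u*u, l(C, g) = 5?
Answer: -407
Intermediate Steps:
a(u) = 2*u**2 (a(u) = 2*(u*u) = 2*u**2)
F(h) = (21 + h)/(5 + h) (F(h) = (h + 21)/(h + 5) = (21 + h)/(5 + h))
F(-6) - a(-14) = (21 - 6)/(5 - 6) - 2*(-14)**2 = 15/(-1) - 2*196 = -1*15 - 1*392 = -15 - 392 = -407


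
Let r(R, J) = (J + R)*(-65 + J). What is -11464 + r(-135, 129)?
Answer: -11848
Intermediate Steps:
r(R, J) = (-65 + J)*(J + R)
-11464 + r(-135, 129) = -11464 + (129² - 65*129 - 65*(-135) + 129*(-135)) = -11464 + (16641 - 8385 + 8775 - 17415) = -11464 - 384 = -11848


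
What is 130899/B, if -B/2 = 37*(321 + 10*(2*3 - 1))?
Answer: -130899/27454 ≈ -4.7679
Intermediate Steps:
B = -27454 (B = -74*(321 + 10*(2*3 - 1)) = -74*(321 + 10*(6 - 1)) = -74*(321 + 10*5) = -74*(321 + 50) = -74*371 = -2*13727 = -27454)
130899/B = 130899/(-27454) = 130899*(-1/27454) = -130899/27454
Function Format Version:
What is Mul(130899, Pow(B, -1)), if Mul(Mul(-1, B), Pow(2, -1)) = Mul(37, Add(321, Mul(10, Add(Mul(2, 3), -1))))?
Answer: Rational(-130899, 27454) ≈ -4.7679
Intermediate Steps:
B = -27454 (B = Mul(-2, Mul(37, Add(321, Mul(10, Add(Mul(2, 3), -1))))) = Mul(-2, Mul(37, Add(321, Mul(10, Add(6, -1))))) = Mul(-2, Mul(37, Add(321, Mul(10, 5)))) = Mul(-2, Mul(37, Add(321, 50))) = Mul(-2, Mul(37, 371)) = Mul(-2, 13727) = -27454)
Mul(130899, Pow(B, -1)) = Mul(130899, Pow(-27454, -1)) = Mul(130899, Rational(-1, 27454)) = Rational(-130899, 27454)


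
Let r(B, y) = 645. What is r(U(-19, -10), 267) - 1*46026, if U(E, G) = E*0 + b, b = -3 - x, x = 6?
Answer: -45381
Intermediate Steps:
b = -9 (b = -3 - 1*6 = -3 - 6 = -9)
U(E, G) = -9 (U(E, G) = E*0 - 9 = 0 - 9 = -9)
r(U(-19, -10), 267) - 1*46026 = 645 - 1*46026 = 645 - 46026 = -45381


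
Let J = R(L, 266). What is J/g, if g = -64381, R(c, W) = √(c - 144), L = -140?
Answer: -2*I*√71/64381 ≈ -0.00026176*I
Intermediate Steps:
R(c, W) = √(-144 + c)
J = 2*I*√71 (J = √(-144 - 140) = √(-284) = 2*I*√71 ≈ 16.852*I)
J/g = (2*I*√71)/(-64381) = (2*I*√71)*(-1/64381) = -2*I*√71/64381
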